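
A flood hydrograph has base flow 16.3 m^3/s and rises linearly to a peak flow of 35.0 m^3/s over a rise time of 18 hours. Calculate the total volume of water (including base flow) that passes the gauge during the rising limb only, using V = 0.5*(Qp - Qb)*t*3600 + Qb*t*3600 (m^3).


V = 0.5*(35.0 - 16.3)*18*3600 + 16.3*18*3600 = 1.6621e+06 m^3


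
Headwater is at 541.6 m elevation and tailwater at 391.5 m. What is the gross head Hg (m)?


Hg = 541.6 - 391.5 = 150.1000 m


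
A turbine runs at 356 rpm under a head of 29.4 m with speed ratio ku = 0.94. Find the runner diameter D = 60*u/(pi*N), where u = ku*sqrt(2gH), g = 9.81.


u = 0.94 * sqrt(2*9.81*29.4) = 22.5762 m/s
D = 60 * 22.5762 / (pi * 356) = 1.2112 m


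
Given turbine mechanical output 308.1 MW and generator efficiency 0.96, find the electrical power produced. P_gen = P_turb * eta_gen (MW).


P_gen = 308.1 * 0.96 = 295.7760 MW


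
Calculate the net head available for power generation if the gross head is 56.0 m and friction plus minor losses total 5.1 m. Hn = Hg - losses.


Hn = 56.0 - 5.1 = 50.9000 m


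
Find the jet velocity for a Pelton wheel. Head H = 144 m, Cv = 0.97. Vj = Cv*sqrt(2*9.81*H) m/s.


Vj = 0.97 * sqrt(2*9.81*144) = 51.5588 m/s


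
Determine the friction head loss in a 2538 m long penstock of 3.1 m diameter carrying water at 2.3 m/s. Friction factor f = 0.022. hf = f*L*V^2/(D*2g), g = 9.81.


hf = 0.022 * 2538 * 2.3^2 / (3.1 * 2 * 9.81) = 4.8563 m


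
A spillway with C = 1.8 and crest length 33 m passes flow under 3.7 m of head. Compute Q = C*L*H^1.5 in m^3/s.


Q = 1.8 * 33 * 3.7^1.5 = 422.7553 m^3/s


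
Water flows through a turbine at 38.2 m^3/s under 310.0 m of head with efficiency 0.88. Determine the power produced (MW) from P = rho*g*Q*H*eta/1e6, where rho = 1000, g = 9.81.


P = 1000 * 9.81 * 38.2 * 310.0 * 0.88 / 1e6 = 102.2296 MW


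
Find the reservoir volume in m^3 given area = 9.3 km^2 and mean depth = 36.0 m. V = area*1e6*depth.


V = 9.3 * 1e6 * 36.0 = 3.3480e+08 m^3


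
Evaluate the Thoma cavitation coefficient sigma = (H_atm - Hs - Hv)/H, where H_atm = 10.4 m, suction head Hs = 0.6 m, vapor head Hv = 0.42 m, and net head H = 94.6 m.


sigma = (10.4 - 0.6 - 0.42) / 94.6 = 0.0992


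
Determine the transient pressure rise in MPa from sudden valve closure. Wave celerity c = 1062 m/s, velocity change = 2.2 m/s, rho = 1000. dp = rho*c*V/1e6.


dp = 1000 * 1062 * 2.2 / 1e6 = 2.3364 MPa


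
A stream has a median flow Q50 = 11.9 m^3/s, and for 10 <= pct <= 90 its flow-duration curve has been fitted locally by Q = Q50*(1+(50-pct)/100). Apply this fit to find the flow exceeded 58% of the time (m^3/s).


Q = 11.9 * (1 + (50 - 58)/100) = 10.9480 m^3/s


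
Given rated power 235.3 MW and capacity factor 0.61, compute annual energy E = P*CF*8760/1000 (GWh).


E = 235.3 * 0.61 * 8760 / 1000 = 1257.3491 GWh


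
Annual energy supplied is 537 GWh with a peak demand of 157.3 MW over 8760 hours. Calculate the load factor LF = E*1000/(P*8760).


LF = 537 * 1000 / (157.3 * 8760) = 0.3897


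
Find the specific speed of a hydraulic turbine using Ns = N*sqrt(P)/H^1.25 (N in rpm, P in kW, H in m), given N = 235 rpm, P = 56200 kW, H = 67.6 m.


Ns = 235 * 56200^0.5 / 67.6^1.25 = 287.4105


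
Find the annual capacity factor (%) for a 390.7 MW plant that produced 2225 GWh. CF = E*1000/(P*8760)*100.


CF = 2225 * 1000 / (390.7 * 8760) * 100 = 65.0103 %


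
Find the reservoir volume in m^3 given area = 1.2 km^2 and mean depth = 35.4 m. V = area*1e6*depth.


V = 1.2 * 1e6 * 35.4 = 4.2480e+07 m^3


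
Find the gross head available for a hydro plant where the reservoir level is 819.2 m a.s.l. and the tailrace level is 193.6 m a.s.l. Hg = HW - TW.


Hg = 819.2 - 193.6 = 625.6000 m


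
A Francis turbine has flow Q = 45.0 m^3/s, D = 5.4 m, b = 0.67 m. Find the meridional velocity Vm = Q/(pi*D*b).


Vm = 45.0 / (pi * 5.4 * 0.67) = 3.9591 m/s


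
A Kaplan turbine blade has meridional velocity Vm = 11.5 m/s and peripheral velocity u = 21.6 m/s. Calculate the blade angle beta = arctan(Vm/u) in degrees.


beta = arctan(11.5 / 21.6) = 28.0312 degrees


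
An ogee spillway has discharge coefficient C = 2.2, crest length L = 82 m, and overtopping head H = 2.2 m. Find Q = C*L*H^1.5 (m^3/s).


Q = 2.2 * 82 * 2.2^1.5 = 588.6682 m^3/s


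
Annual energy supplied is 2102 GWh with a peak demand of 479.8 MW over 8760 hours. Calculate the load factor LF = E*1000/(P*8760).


LF = 2102 * 1000 / (479.8 * 8760) = 0.5001


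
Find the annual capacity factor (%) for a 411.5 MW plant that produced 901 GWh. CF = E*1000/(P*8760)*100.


CF = 901 * 1000 / (411.5 * 8760) * 100 = 24.9949 %


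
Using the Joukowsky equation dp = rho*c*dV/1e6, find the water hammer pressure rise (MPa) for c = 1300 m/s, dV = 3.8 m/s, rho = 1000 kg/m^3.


dp = 1000 * 1300 * 3.8 / 1e6 = 4.9400 MPa


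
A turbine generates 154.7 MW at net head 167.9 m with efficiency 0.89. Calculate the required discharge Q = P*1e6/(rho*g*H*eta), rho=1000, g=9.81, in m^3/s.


Q = 154.7 * 1e6 / (1000 * 9.81 * 167.9 * 0.89) = 105.5311 m^3/s


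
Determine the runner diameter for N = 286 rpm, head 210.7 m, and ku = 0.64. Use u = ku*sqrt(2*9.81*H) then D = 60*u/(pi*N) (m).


u = 0.64 * sqrt(2*9.81*210.7) = 41.1492 m/s
D = 60 * 41.1492 / (pi * 286) = 2.7479 m


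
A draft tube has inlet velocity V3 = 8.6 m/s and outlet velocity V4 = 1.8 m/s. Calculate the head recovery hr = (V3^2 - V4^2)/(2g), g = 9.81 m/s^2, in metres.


hr = (8.6^2 - 1.8^2) / (2*9.81) = 3.6045 m


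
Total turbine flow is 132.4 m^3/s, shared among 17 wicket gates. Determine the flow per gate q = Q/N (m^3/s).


q = 132.4 / 17 = 7.7882 m^3/s


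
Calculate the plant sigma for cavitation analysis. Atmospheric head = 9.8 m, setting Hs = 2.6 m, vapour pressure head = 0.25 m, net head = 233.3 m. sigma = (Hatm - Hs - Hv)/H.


sigma = (9.8 - 2.6 - 0.25) / 233.3 = 0.0298


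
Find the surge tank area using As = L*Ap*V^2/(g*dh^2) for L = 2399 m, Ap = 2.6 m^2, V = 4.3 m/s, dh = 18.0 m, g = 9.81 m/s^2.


As = 2399 * 2.6 * 4.3^2 / (9.81 * 18.0^2) = 36.2849 m^2


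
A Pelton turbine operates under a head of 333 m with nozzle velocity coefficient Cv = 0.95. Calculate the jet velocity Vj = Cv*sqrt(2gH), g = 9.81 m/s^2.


Vj = 0.95 * sqrt(2*9.81*333) = 76.7883 m/s


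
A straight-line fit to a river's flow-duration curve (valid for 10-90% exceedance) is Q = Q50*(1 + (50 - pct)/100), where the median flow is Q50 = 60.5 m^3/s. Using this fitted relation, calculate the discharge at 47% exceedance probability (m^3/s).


Q = 60.5 * (1 + (50 - 47)/100) = 62.3150 m^3/s


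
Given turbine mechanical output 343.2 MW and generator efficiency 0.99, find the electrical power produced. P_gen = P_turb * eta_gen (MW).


P_gen = 343.2 * 0.99 = 339.7680 MW


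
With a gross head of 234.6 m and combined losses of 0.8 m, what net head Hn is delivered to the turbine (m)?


Hn = 234.6 - 0.8 = 233.8000 m


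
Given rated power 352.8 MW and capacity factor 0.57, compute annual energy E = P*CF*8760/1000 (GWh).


E = 352.8 * 0.57 * 8760 / 1000 = 1761.6010 GWh


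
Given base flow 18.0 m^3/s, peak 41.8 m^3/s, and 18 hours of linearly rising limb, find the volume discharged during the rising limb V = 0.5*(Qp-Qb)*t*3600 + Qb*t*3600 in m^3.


V = 0.5*(41.8 - 18.0)*18*3600 + 18.0*18*3600 = 1.9375e+06 m^3


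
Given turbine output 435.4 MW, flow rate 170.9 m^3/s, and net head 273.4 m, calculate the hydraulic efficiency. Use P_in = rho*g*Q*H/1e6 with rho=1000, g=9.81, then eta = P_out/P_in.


P_in = 1000 * 9.81 * 170.9 * 273.4 / 1e6 = 458.3630 MW
eta = 435.4 / 458.3630 = 0.9499


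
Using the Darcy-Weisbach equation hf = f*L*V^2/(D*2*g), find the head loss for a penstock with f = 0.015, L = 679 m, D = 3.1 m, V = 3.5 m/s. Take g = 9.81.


hf = 0.015 * 679 * 3.5^2 / (3.1 * 2 * 9.81) = 2.0513 m


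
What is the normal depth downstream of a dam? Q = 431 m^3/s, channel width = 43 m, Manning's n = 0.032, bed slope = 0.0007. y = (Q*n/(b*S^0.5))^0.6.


y = (431 * 0.032 / (43 * 0.0007^0.5))^0.6 = 4.4685 m


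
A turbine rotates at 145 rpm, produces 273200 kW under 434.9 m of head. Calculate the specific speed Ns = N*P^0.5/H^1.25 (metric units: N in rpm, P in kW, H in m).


Ns = 145 * 273200^0.5 / 434.9^1.25 = 38.1612


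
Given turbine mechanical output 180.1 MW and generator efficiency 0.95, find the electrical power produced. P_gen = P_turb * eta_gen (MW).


P_gen = 180.1 * 0.95 = 171.0950 MW


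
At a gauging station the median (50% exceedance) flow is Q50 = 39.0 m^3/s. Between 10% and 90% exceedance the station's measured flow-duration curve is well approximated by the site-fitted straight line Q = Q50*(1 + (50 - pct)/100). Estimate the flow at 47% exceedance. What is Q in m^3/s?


Q = 39.0 * (1 + (50 - 47)/100) = 40.1700 m^3/s


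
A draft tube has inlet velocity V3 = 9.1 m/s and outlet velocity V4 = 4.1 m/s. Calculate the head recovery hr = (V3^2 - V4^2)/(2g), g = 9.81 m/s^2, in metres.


hr = (9.1^2 - 4.1^2) / (2*9.81) = 3.3639 m


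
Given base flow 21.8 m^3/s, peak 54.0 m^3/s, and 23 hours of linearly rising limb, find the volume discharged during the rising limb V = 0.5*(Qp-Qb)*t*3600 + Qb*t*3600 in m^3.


V = 0.5*(54.0 - 21.8)*23*3600 + 21.8*23*3600 = 3.1381e+06 m^3


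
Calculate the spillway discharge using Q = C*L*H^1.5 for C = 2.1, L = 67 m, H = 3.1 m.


Q = 2.1 * 67 * 3.1^1.5 = 767.9565 m^3/s


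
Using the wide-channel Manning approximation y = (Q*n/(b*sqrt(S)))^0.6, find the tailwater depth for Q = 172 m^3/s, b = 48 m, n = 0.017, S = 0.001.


y = (172 * 0.017 / (48 * 0.001^0.5))^0.6 = 1.4820 m


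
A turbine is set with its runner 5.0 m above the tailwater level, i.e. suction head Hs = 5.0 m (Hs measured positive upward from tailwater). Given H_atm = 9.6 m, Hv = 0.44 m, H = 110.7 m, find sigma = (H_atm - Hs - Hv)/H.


sigma = (9.6 - 5.0 - 0.44) / 110.7 = 0.0376


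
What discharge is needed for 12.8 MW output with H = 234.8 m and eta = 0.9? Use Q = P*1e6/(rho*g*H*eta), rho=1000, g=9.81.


Q = 12.8 * 1e6 / (1000 * 9.81 * 234.8 * 0.9) = 6.1745 m^3/s


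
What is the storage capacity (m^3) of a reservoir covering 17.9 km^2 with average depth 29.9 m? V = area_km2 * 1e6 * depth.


V = 17.9 * 1e6 * 29.9 = 5.3521e+08 m^3


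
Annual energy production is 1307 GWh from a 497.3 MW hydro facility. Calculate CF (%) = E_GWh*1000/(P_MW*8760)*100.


CF = 1307 * 1000 / (497.3 * 8760) * 100 = 30.0022 %


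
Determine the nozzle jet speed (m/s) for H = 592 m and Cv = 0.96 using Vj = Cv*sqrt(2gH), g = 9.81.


Vj = 0.96 * sqrt(2*9.81*592) = 103.4622 m/s


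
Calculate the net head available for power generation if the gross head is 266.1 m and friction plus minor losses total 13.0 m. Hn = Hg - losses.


Hn = 266.1 - 13.0 = 253.1000 m


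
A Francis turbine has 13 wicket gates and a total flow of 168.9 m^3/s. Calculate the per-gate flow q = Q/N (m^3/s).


q = 168.9 / 13 = 12.9923 m^3/s


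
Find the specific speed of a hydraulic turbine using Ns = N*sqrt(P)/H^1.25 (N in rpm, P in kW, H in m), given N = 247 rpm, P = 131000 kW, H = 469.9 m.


Ns = 247 * 131000^0.5 / 469.9^1.25 = 40.8626


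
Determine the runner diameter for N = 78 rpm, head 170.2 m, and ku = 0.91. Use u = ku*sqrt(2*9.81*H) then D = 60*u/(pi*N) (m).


u = 0.91 * sqrt(2*9.81*170.2) = 52.5861 m/s
D = 60 * 52.5861 / (pi * 78) = 12.8759 m


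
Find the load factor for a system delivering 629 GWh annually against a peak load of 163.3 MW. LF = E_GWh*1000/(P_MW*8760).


LF = 629 * 1000 / (163.3 * 8760) = 0.4397


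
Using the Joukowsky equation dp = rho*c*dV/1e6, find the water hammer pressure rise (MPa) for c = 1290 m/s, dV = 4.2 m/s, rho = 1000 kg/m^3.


dp = 1000 * 1290 * 4.2 / 1e6 = 5.4180 MPa


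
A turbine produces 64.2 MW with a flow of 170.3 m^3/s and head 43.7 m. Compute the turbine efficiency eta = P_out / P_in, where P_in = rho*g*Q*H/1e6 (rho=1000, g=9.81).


P_in = 1000 * 9.81 * 170.3 * 43.7 / 1e6 = 73.0071 MW
eta = 64.2 / 73.0071 = 0.8794


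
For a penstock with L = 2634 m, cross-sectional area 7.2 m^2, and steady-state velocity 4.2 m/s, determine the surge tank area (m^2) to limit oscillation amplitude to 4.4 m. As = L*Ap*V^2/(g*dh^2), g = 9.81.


As = 2634 * 7.2 * 4.2^2 / (9.81 * 4.4^2) = 1761.4588 m^2


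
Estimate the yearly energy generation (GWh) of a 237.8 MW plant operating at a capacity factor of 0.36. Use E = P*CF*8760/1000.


E = 237.8 * 0.36 * 8760 / 1000 = 749.9261 GWh


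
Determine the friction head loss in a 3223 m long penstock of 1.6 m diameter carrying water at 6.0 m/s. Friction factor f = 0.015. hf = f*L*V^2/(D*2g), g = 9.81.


hf = 0.015 * 3223 * 6.0^2 / (1.6 * 2 * 9.81) = 55.4415 m


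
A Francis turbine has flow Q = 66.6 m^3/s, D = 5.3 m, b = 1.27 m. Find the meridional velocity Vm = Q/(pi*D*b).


Vm = 66.6 / (pi * 5.3 * 1.27) = 3.1495 m/s


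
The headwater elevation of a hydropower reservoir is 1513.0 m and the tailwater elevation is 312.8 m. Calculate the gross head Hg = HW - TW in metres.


Hg = 1513.0 - 312.8 = 1200.2000 m


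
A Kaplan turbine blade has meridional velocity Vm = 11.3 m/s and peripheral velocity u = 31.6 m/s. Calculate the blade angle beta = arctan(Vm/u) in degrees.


beta = arctan(11.3 / 31.6) = 19.6768 degrees


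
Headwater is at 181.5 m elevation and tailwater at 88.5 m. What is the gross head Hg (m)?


Hg = 181.5 - 88.5 = 93.0000 m


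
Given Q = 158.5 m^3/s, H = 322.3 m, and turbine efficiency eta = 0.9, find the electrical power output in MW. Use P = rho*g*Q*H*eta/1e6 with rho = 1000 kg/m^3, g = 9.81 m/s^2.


P = 1000 * 9.81 * 158.5 * 322.3 * 0.9 / 1e6 = 451.0255 MW


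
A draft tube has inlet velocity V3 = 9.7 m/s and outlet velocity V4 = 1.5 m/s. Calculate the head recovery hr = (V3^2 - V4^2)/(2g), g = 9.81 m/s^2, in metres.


hr = (9.7^2 - 1.5^2) / (2*9.81) = 4.6809 m


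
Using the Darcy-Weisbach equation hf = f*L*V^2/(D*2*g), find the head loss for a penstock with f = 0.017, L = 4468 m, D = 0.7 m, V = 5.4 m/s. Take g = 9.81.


hf = 0.017 * 4468 * 5.4^2 / (0.7 * 2 * 9.81) = 161.2696 m


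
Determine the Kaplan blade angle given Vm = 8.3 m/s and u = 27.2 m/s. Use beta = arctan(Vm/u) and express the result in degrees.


beta = arctan(8.3 / 27.2) = 16.9694 degrees


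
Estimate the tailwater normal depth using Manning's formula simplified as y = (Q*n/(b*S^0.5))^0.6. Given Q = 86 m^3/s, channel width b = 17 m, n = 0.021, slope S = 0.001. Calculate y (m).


y = (86 * 0.021 / (17 * 0.001^0.5))^0.6 = 2.0690 m


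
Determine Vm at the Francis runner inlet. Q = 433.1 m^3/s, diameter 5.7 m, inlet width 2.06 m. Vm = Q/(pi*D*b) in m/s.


Vm = 433.1 / (pi * 5.7 * 2.06) = 11.7408 m/s


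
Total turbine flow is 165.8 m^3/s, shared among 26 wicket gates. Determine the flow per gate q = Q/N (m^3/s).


q = 165.8 / 26 = 6.3769 m^3/s


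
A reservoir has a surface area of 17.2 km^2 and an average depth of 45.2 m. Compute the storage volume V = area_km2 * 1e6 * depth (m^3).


V = 17.2 * 1e6 * 45.2 = 7.7744e+08 m^3


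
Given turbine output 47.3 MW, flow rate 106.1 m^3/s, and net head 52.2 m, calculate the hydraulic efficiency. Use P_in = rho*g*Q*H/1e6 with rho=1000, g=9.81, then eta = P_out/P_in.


P_in = 1000 * 9.81 * 106.1 * 52.2 / 1e6 = 54.3319 MW
eta = 47.3 / 54.3319 = 0.8706


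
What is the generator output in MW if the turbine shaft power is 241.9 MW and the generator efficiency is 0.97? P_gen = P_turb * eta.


P_gen = 241.9 * 0.97 = 234.6430 MW


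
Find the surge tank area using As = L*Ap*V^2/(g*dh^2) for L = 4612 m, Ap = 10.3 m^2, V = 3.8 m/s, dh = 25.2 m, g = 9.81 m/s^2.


As = 4612 * 10.3 * 3.8^2 / (9.81 * 25.2^2) = 110.1092 m^2


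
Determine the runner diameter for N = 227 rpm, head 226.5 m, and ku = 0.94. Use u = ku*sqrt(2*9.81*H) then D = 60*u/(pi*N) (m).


u = 0.94 * sqrt(2*9.81*226.5) = 62.6630 m/s
D = 60 * 62.6630 / (pi * 227) = 5.2721 m


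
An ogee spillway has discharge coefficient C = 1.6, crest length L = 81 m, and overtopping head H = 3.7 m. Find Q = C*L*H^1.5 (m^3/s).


Q = 1.6 * 81 * 3.7^1.5 = 922.3751 m^3/s


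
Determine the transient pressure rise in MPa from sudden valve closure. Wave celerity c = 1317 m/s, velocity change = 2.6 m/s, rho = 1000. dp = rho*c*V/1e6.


dp = 1000 * 1317 * 2.6 / 1e6 = 3.4242 MPa


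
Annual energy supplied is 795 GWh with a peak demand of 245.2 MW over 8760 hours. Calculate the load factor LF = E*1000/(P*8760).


LF = 795 * 1000 / (245.2 * 8760) = 0.3701


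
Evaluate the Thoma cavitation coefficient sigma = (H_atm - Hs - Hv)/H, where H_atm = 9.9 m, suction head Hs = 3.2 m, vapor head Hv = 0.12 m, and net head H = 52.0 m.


sigma = (9.9 - 3.2 - 0.12) / 52.0 = 0.1265


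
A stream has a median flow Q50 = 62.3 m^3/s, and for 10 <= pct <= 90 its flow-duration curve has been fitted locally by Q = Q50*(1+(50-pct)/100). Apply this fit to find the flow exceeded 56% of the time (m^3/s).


Q = 62.3 * (1 + (50 - 56)/100) = 58.5620 m^3/s


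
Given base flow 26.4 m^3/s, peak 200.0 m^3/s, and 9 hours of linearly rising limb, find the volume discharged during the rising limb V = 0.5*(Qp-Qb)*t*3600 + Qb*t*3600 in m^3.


V = 0.5*(200.0 - 26.4)*9*3600 + 26.4*9*3600 = 3.6677e+06 m^3


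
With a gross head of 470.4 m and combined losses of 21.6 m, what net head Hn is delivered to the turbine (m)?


Hn = 470.4 - 21.6 = 448.8000 m


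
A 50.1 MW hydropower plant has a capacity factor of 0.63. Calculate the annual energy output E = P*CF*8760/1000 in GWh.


E = 50.1 * 0.63 * 8760 / 1000 = 276.4919 GWh


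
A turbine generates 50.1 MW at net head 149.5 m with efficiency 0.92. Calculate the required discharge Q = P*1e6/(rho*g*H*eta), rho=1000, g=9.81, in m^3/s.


Q = 50.1 * 1e6 / (1000 * 9.81 * 149.5 * 0.92) = 37.1313 m^3/s


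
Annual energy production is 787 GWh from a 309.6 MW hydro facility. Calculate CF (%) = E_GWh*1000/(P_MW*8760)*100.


CF = 787 * 1000 / (309.6 * 8760) * 100 = 29.0181 %


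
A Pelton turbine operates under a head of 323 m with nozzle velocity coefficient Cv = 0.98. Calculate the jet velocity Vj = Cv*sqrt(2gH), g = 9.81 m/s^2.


Vj = 0.98 * sqrt(2*9.81*323) = 78.0148 m/s


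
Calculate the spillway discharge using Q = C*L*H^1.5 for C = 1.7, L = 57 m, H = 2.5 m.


Q = 1.7 * 57 * 2.5^1.5 = 383.0309 m^3/s


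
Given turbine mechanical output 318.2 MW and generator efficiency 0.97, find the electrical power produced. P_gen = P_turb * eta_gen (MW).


P_gen = 318.2 * 0.97 = 308.6540 MW


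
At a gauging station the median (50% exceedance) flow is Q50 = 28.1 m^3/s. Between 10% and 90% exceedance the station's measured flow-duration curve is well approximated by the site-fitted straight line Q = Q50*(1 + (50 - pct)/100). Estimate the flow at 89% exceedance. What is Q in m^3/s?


Q = 28.1 * (1 + (50 - 89)/100) = 17.1410 m^3/s


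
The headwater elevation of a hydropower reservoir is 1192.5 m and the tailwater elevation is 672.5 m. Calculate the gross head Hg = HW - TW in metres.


Hg = 1192.5 - 672.5 = 520.0000 m


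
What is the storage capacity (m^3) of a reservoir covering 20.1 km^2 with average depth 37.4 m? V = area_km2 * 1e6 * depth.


V = 20.1 * 1e6 * 37.4 = 7.5174e+08 m^3


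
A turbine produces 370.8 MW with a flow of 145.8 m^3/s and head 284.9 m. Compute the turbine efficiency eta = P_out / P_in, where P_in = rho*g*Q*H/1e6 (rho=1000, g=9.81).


P_in = 1000 * 9.81 * 145.8 * 284.9 / 1e6 = 407.4919 MW
eta = 370.8 / 407.4919 = 0.9100


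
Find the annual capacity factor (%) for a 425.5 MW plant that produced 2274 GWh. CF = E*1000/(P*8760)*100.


CF = 2274 * 1000 / (425.5 * 8760) * 100 = 61.0080 %


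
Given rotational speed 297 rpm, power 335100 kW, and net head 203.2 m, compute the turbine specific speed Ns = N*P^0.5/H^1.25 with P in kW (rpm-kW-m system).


Ns = 297 * 335100^0.5 / 203.2^1.25 = 224.0985


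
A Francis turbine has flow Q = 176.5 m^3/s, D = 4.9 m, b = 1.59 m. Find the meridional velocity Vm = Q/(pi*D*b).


Vm = 176.5 / (pi * 4.9 * 1.59) = 7.2111 m/s


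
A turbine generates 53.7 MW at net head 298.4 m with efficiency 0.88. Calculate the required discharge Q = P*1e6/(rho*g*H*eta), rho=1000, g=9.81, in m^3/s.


Q = 53.7 * 1e6 / (1000 * 9.81 * 298.4 * 0.88) = 20.8461 m^3/s


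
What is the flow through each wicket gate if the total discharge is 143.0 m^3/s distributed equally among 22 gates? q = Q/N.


q = 143.0 / 22 = 6.5000 m^3/s


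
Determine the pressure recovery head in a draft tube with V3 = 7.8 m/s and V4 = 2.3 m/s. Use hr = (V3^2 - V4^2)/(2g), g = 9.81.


hr = (7.8^2 - 2.3^2) / (2*9.81) = 2.8313 m


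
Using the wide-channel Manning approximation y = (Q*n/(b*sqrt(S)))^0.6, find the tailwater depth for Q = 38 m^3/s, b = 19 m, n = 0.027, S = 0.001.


y = (38 * 0.027 / (19 * 0.001^0.5))^0.6 = 1.3786 m


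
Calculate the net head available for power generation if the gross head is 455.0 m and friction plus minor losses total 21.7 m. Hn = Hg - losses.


Hn = 455.0 - 21.7 = 433.3000 m


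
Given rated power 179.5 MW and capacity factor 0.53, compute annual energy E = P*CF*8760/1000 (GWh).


E = 179.5 * 0.53 * 8760 / 1000 = 833.3826 GWh


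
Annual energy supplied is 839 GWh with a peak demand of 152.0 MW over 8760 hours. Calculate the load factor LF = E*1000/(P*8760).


LF = 839 * 1000 / (152.0 * 8760) = 0.6301


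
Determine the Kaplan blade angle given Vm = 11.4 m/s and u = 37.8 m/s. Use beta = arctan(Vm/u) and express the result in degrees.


beta = arctan(11.4 / 37.8) = 16.7826 degrees


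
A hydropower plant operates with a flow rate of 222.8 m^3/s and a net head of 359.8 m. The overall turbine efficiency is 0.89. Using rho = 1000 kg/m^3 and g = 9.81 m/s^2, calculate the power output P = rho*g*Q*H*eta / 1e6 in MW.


P = 1000 * 9.81 * 222.8 * 359.8 * 0.89 / 1e6 = 699.8990 MW


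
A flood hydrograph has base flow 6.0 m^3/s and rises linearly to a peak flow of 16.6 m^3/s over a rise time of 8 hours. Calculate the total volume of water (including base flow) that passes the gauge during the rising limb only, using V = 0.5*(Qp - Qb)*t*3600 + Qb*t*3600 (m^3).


V = 0.5*(16.6 - 6.0)*8*3600 + 6.0*8*3600 = 325440.0000 m^3


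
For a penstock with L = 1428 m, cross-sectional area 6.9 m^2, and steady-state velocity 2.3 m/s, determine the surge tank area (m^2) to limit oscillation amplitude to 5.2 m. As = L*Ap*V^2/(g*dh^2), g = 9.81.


As = 1428 * 6.9 * 2.3^2 / (9.81 * 5.2^2) = 196.4976 m^2


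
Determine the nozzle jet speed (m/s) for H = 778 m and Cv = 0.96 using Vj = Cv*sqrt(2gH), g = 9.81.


Vj = 0.96 * sqrt(2*9.81*778) = 118.6071 m/s


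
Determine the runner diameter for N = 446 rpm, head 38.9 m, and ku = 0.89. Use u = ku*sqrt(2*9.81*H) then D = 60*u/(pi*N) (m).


u = 0.89 * sqrt(2*9.81*38.9) = 24.5875 m/s
D = 60 * 24.5875 / (pi * 446) = 1.0529 m


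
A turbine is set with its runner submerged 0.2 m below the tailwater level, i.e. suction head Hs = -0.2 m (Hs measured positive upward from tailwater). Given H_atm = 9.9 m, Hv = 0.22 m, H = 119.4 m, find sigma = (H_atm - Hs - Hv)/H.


sigma = (9.9 - (-0.2) - 0.22) / 119.4 = 0.0827


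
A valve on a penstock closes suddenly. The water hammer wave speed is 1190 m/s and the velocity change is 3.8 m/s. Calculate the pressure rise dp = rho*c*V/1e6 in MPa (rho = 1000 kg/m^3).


dp = 1000 * 1190 * 3.8 / 1e6 = 4.5220 MPa


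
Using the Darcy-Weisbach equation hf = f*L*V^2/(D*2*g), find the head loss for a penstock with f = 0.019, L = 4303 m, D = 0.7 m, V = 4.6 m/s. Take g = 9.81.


hf = 0.019 * 4303 * 4.6^2 / (0.7 * 2 * 9.81) = 125.9632 m


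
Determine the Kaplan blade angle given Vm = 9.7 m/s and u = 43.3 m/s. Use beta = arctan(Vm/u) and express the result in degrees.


beta = arctan(9.7 / 43.3) = 12.6268 degrees


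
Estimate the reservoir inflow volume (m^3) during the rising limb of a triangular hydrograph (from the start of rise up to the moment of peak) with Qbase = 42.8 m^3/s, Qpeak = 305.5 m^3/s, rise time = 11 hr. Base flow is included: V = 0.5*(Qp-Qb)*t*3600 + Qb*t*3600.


V = 0.5*(305.5 - 42.8)*11*3600 + 42.8*11*3600 = 6.8963e+06 m^3


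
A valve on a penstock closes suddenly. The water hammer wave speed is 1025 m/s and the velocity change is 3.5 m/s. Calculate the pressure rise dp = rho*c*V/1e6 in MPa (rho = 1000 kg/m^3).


dp = 1000 * 1025 * 3.5 / 1e6 = 3.5875 MPa


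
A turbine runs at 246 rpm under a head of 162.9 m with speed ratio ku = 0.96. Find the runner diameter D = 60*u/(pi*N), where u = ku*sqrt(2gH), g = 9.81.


u = 0.96 * sqrt(2*9.81*162.9) = 54.2727 m/s
D = 60 * 54.2727 / (pi * 246) = 4.2135 m


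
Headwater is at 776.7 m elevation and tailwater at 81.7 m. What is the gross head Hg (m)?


Hg = 776.7 - 81.7 = 695.0000 m


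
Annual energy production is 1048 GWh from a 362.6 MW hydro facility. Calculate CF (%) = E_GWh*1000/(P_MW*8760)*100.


CF = 1048 * 1000 / (362.6 * 8760) * 100 = 32.9936 %


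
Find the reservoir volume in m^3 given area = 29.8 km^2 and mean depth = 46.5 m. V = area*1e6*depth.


V = 29.8 * 1e6 * 46.5 = 1.3857e+09 m^3


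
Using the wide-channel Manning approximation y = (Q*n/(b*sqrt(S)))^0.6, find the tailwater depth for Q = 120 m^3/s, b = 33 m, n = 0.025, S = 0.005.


y = (120 * 0.025 / (33 * 0.005^0.5))^0.6 = 1.1627 m


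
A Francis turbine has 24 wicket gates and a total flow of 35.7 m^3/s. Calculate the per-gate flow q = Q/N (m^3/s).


q = 35.7 / 24 = 1.4875 m^3/s


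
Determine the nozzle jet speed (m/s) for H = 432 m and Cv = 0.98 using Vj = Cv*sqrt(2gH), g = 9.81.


Vj = 0.98 * sqrt(2*9.81*432) = 90.2230 m/s


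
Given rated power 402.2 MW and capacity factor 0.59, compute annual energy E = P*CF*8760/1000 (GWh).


E = 402.2 * 0.59 * 8760 / 1000 = 2078.7305 GWh


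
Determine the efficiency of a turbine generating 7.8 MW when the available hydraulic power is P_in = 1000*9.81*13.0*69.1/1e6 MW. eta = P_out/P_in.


P_in = 1000 * 9.81 * 13.0 * 69.1 / 1e6 = 8.8123 MW
eta = 7.8 / 8.8123 = 0.8851


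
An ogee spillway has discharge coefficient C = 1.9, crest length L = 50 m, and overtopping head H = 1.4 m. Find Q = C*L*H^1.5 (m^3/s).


Q = 1.9 * 50 * 1.4^1.5 = 157.3677 m^3/s


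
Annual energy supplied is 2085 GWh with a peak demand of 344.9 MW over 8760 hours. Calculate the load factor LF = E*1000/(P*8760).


LF = 2085 * 1000 / (344.9 * 8760) = 0.6901


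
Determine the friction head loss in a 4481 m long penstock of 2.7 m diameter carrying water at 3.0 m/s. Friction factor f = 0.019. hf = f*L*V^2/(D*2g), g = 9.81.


hf = 0.019 * 4481 * 3.0^2 / (2.7 * 2 * 9.81) = 14.4647 m


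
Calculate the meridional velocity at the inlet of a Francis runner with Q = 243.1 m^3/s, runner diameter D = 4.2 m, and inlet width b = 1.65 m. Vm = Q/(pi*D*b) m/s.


Vm = 243.1 / (pi * 4.2 * 1.65) = 11.1661 m/s


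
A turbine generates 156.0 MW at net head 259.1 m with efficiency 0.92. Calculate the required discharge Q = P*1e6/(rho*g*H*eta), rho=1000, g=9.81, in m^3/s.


Q = 156.0 * 1e6 / (1000 * 9.81 * 259.1 * 0.92) = 66.7114 m^3/s


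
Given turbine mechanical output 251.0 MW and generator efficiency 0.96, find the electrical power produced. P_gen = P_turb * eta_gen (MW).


P_gen = 251.0 * 0.96 = 240.9600 MW


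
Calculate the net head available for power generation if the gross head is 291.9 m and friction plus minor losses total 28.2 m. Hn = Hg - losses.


Hn = 291.9 - 28.2 = 263.7000 m


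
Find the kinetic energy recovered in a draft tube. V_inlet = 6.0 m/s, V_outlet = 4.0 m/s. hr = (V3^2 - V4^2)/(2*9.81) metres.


hr = (6.0^2 - 4.0^2) / (2*9.81) = 1.0194 m


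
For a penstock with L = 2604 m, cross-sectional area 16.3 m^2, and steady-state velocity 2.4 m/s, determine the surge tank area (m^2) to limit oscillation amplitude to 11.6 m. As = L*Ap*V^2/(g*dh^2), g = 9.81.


As = 2604 * 16.3 * 2.4^2 / (9.81 * 11.6^2) = 185.2107 m^2


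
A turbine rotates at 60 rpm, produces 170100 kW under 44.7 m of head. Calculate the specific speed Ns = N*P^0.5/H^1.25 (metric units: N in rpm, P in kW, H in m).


Ns = 60 * 170100^0.5 / 44.7^1.25 = 214.1012


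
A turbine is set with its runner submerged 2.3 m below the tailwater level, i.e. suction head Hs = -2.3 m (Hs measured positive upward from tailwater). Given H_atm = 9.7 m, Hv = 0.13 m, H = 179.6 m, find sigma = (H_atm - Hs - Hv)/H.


sigma = (9.7 - (-2.3) - 0.13) / 179.6 = 0.0661


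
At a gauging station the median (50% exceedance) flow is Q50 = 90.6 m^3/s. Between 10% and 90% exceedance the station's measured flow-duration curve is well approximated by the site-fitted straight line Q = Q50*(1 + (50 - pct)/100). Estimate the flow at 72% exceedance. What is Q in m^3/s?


Q = 90.6 * (1 + (50 - 72)/100) = 70.6680 m^3/s


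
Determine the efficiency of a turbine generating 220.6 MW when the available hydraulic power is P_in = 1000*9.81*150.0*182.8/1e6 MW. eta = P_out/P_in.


P_in = 1000 * 9.81 * 150.0 * 182.8 / 1e6 = 268.9902 MW
eta = 220.6 / 268.9902 = 0.8201


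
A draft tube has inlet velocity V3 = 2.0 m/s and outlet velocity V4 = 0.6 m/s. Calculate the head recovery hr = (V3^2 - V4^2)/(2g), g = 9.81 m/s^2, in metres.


hr = (2.0^2 - 0.6^2) / (2*9.81) = 0.1855 m


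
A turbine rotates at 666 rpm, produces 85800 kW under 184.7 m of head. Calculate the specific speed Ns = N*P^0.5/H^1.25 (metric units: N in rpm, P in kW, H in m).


Ns = 666 * 85800^0.5 / 184.7^1.25 = 286.5064


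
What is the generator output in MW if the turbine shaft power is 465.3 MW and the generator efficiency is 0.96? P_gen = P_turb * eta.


P_gen = 465.3 * 0.96 = 446.6880 MW


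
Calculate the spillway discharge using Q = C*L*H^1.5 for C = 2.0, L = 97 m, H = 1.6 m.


Q = 2.0 * 97 * 1.6^1.5 = 392.6284 m^3/s


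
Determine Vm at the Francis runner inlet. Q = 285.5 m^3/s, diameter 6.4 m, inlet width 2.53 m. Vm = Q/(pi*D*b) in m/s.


Vm = 285.5 / (pi * 6.4 * 2.53) = 5.6125 m/s


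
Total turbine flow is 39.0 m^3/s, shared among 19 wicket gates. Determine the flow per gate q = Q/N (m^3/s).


q = 39.0 / 19 = 2.0526 m^3/s


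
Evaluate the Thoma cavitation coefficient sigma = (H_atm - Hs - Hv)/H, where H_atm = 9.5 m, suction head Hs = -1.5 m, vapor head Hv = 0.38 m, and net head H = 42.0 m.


sigma = (9.5 - (-1.5) - 0.38) / 42.0 = 0.2529


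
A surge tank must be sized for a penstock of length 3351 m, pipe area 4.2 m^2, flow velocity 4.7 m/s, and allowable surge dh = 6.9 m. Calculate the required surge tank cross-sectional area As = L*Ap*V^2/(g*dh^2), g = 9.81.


As = 3351 * 4.2 * 4.7^2 / (9.81 * 6.9^2) = 665.6597 m^2


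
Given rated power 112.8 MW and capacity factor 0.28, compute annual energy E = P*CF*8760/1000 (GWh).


E = 112.8 * 0.28 * 8760 / 1000 = 276.6758 GWh


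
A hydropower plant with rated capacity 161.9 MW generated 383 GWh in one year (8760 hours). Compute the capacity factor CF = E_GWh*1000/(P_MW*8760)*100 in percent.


CF = 383 * 1000 / (161.9 * 8760) * 100 = 27.0052 %


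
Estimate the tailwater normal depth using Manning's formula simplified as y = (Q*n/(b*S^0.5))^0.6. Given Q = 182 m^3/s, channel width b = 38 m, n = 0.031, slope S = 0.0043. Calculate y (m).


y = (182 * 0.031 / (38 * 0.0043^0.5))^0.6 = 1.6329 m


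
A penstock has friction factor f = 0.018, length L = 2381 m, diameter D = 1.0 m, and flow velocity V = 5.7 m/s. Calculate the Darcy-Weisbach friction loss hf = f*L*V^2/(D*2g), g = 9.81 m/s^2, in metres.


hf = 0.018 * 2381 * 5.7^2 / (1.0 * 2 * 9.81) = 70.9713 m


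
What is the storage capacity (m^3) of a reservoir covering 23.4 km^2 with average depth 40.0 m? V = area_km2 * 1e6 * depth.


V = 23.4 * 1e6 * 40.0 = 9.3600e+08 m^3


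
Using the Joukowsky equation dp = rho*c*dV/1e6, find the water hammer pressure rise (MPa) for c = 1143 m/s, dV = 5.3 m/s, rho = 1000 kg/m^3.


dp = 1000 * 1143 * 5.3 / 1e6 = 6.0579 MPa


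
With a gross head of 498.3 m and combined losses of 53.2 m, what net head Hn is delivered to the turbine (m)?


Hn = 498.3 - 53.2 = 445.1000 m


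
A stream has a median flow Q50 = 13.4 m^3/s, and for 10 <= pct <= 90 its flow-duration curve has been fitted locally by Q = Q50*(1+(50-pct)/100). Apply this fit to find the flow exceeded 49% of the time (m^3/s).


Q = 13.4 * (1 + (50 - 49)/100) = 13.5340 m^3/s


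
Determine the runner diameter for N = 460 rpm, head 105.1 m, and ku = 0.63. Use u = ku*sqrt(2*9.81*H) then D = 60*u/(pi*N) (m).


u = 0.63 * sqrt(2*9.81*105.1) = 28.6083 m/s
D = 60 * 28.6083 / (pi * 460) = 1.1878 m


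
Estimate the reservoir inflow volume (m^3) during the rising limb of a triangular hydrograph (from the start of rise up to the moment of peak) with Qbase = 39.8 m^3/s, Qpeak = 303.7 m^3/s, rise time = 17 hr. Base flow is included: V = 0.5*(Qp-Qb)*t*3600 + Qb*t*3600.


V = 0.5*(303.7 - 39.8)*17*3600 + 39.8*17*3600 = 1.0511e+07 m^3


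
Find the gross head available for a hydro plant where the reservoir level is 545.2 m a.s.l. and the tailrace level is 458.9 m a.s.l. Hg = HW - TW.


Hg = 545.2 - 458.9 = 86.3000 m


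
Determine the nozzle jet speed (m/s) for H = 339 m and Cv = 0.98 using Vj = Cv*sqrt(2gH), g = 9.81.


Vj = 0.98 * sqrt(2*9.81*339) = 79.9237 m/s


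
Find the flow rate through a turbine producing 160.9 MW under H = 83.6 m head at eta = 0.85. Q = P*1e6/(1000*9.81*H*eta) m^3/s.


Q = 160.9 * 1e6 / (1000 * 9.81 * 83.6 * 0.85) = 230.8138 m^3/s


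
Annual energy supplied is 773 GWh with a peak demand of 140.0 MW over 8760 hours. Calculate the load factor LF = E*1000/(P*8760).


LF = 773 * 1000 / (140.0 * 8760) = 0.6303


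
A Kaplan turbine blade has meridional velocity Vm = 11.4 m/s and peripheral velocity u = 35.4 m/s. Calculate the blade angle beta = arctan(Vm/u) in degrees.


beta = arctan(11.4 / 35.4) = 17.8503 degrees


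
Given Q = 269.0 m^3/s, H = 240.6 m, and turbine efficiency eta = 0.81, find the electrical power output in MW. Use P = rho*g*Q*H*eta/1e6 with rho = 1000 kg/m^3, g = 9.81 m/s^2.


P = 1000 * 9.81 * 269.0 * 240.6 * 0.81 / 1e6 = 514.2827 MW


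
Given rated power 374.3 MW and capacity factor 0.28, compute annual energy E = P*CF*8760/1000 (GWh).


E = 374.3 * 0.28 * 8760 / 1000 = 918.0830 GWh


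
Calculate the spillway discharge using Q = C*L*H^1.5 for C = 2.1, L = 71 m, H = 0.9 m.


Q = 2.1 * 71 * 0.9^1.5 = 127.3038 m^3/s


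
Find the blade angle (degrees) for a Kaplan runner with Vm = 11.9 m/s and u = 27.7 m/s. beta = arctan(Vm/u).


beta = arctan(11.9 / 27.7) = 23.2485 degrees


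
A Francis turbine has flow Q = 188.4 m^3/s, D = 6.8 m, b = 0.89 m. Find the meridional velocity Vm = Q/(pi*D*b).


Vm = 188.4 / (pi * 6.8 * 0.89) = 9.9091 m/s


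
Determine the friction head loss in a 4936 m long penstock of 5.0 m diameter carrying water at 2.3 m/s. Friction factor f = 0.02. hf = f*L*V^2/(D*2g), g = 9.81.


hf = 0.02 * 4936 * 2.3^2 / (5.0 * 2 * 9.81) = 5.3234 m


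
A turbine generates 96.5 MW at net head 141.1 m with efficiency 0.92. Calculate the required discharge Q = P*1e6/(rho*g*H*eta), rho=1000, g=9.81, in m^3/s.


Q = 96.5 * 1e6 / (1000 * 9.81 * 141.1 * 0.92) = 75.7781 m^3/s


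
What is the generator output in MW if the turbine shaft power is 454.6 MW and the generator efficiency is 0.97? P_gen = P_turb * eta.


P_gen = 454.6 * 0.97 = 440.9620 MW


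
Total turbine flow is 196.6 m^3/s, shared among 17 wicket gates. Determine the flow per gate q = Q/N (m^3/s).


q = 196.6 / 17 = 11.5647 m^3/s


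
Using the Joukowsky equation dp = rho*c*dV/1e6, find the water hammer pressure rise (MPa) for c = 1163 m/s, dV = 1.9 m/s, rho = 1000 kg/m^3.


dp = 1000 * 1163 * 1.9 / 1e6 = 2.2097 MPa


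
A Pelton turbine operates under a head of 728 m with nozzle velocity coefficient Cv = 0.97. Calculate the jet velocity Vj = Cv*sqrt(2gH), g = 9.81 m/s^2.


Vj = 0.97 * sqrt(2*9.81*728) = 115.9276 m/s


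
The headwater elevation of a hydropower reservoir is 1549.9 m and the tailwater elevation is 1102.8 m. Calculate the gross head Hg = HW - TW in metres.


Hg = 1549.9 - 1102.8 = 447.1000 m


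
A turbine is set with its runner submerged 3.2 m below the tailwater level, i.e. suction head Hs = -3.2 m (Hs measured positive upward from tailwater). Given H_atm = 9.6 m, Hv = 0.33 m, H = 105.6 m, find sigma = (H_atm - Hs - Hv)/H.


sigma = (9.6 - (-3.2) - 0.33) / 105.6 = 0.1181


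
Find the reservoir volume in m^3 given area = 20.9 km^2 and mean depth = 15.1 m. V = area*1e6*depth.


V = 20.9 * 1e6 * 15.1 = 3.1559e+08 m^3


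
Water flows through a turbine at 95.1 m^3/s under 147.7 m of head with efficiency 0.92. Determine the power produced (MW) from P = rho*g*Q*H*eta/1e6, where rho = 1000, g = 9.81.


P = 1000 * 9.81 * 95.1 * 147.7 * 0.92 / 1e6 = 126.7704 MW


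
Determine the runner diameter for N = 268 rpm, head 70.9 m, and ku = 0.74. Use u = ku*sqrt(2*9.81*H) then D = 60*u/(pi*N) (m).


u = 0.74 * sqrt(2*9.81*70.9) = 27.5997 m/s
D = 60 * 27.5997 / (pi * 268) = 1.9668 m


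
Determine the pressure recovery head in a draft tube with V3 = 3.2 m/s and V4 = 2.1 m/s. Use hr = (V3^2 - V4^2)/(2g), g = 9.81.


hr = (3.2^2 - 2.1^2) / (2*9.81) = 0.2971 m


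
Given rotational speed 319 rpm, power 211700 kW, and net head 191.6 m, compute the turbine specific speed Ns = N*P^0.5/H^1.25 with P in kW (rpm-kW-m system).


Ns = 319 * 211700^0.5 / 191.6^1.25 = 205.9002


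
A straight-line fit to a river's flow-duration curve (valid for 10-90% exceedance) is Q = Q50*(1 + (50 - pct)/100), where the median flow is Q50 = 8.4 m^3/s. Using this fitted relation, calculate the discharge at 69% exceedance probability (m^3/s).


Q = 8.4 * (1 + (50 - 69)/100) = 6.8040 m^3/s


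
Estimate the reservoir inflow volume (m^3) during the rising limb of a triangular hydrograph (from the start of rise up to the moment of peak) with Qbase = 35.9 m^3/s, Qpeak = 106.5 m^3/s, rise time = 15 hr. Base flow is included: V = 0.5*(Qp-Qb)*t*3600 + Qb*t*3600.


V = 0.5*(106.5 - 35.9)*15*3600 + 35.9*15*3600 = 3.8448e+06 m^3


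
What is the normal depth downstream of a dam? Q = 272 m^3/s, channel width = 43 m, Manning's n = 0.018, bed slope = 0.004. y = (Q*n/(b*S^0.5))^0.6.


y = (272 * 0.018 / (43 * 0.004^0.5))^0.6 = 1.4230 m


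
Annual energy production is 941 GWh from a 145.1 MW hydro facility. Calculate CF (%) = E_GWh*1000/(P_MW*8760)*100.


CF = 941 * 1000 / (145.1 * 8760) * 100 = 74.0318 %


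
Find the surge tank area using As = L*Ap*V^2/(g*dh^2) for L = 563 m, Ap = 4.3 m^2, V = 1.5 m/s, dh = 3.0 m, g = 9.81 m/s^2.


As = 563 * 4.3 * 1.5^2 / (9.81 * 3.0^2) = 61.6947 m^2


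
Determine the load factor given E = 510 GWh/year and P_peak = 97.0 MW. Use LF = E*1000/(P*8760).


LF = 510 * 1000 / (97.0 * 8760) = 0.6002


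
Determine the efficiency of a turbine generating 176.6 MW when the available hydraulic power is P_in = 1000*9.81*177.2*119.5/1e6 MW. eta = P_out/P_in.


P_in = 1000 * 9.81 * 177.2 * 119.5 / 1e6 = 207.7307 MW
eta = 176.6 / 207.7307 = 0.8501


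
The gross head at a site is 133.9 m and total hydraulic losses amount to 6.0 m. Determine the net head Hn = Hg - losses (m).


Hn = 133.9 - 6.0 = 127.9000 m


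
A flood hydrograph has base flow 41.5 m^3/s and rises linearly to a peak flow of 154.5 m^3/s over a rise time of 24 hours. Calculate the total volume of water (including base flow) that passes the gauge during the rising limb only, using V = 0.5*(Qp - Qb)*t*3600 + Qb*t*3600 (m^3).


V = 0.5*(154.5 - 41.5)*24*3600 + 41.5*24*3600 = 8.4672e+06 m^3
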